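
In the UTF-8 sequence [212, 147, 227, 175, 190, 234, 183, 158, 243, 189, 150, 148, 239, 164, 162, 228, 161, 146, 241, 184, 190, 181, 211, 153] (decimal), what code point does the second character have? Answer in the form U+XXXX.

Offset 0: leading byte 0xD4 = 11010100 → 2-byte char #1 = D4 93.
Offset 2: leading byte 0xE3 = 11100011 → 3-byte char #2 = E3 AF BE.
Leading byte 0xE3 = 11100011 matches 1110xxxx → 3-byte sequence.
Byte 1: 0xE3 = 11100011, payload 0011 (4 bits).
Byte 2: 0xAF = 10101111 (10xxxxxx ✓), payload 101111.
Byte 3: 0xBE = 10111110 (10xxxxxx ✓), payload 111110.
Concatenate: 0011101111111110 = 0x3BFE (16 bits → U+3BFE).

U+3BFE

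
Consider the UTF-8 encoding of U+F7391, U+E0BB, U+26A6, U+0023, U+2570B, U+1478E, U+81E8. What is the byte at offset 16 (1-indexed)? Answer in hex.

0xF0

1-indexed offset 16 is 0-indexed offset 15.
U+F7391 → 4-byte form F3 B7 8E 91 at offsets 0–3.
U+E0BB → 3-byte form EE 82 BB at offsets 4–6.
U+26A6 → 3-byte form E2 9A A6 at offsets 7–9.
U+0023 → 1-byte form 23 at offsets 10–10.
U+2570B → 4-byte form F0 A5 9C 8B at offsets 11–14.
U+1478E → 4-byte form F0 94 9E 8E at offsets 15–18.
Offset 15 falls in char 6's range; it's byte 1 of F0 94 9E 8E = 0xF0.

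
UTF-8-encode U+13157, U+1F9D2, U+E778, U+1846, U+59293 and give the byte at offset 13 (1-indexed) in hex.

1-indexed offset 13 is 0-indexed offset 12.
U+13157 → 4-byte form F0 93 85 97 at offsets 0–3.
U+1F9D2 → 4-byte form F0 9F A7 92 at offsets 4–7.
U+E778 → 3-byte form EE 9D B8 at offsets 8–10.
U+1846 → 3-byte form E1 A1 86 at offsets 11–13.
Offset 12 falls in char 4's range; it's byte 2 of E1 A1 86 = 0xA1.

0xA1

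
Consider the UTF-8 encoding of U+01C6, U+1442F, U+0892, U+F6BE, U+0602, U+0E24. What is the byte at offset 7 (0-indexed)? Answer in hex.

U+01C6 → 2-byte form C7 86 at offsets 0–1.
U+1442F → 4-byte form F0 94 90 AF at offsets 2–5.
U+0892 → 3-byte form E0 A2 92 at offsets 6–8.
Offset 7 falls in char 3's range; it's byte 2 of E0 A2 92 = 0xA2.

0xA2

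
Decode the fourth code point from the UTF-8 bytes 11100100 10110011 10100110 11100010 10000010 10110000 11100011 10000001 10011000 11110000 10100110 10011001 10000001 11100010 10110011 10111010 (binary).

U+26641

Offset 0: leading byte 0xE4 = 11100100 → 3-byte char #1 = E4 B3 A6.
Offset 3: leading byte 0xE2 = 11100010 → 3-byte char #2 = E2 82 B0.
Offset 6: leading byte 0xE3 = 11100011 → 3-byte char #3 = E3 81 98.
Offset 9: leading byte 0xF0 = 11110000 → 4-byte char #4 = F0 A6 99 81.
Leading byte 0xF0 = 11110000 matches 11110xxx → 4-byte sequence.
Byte 1: 0xF0 = 11110000, payload 000 (3 bits).
Byte 2: 0xA6 = 10100110 (10xxxxxx ✓), payload 100110.
Byte 3: 0x99 = 10011001 (10xxxxxx ✓), payload 011001.
Byte 4: 0x81 = 10000001 (10xxxxxx ✓), payload 000001.
Concatenate: 000100110011001000001 = 0x26641 (21 bits → U+26641).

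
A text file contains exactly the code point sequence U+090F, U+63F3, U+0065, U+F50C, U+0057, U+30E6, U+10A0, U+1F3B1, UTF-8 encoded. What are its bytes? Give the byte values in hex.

U+090F: 3-byte form → E0 A4 8F.
U+63F3: 3-byte form → E6 8F B3.
U+0065: 1-byte form → 65.
U+F50C: 3-byte form → EF 94 8C.
U+0057: 1-byte form → 57.
U+30E6: 3-byte form → E3 83 A6.
U+10A0: 3-byte form → E1 82 A0.
U+1F3B1: 4-byte form → F0 9F 8E B1.
Concatenated (21 bytes): E0 A4 8F E6 8F B3 65 EF 94 8C 57 E3 83 A6 E1 82 A0 F0 9F 8E B1.

E0 A4 8F E6 8F B3 65 EF 94 8C 57 E3 83 A6 E1 82 A0 F0 9F 8E B1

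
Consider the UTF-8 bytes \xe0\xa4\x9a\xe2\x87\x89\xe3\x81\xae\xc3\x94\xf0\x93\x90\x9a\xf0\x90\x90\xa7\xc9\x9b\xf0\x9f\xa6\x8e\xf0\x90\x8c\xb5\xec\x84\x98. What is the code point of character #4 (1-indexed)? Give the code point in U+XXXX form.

U+00D4

Offset 0: leading byte 0xE0 = 11100000 → 3-byte char #1 = E0 A4 9A.
Offset 3: leading byte 0xE2 = 11100010 → 3-byte char #2 = E2 87 89.
Offset 6: leading byte 0xE3 = 11100011 → 3-byte char #3 = E3 81 AE.
Offset 9: leading byte 0xC3 = 11000011 → 2-byte char #4 = C3 94.
Leading byte 0xC3 = 11000011 matches 110xxxxx → 2-byte sequence.
Byte 1: 0xC3 = 11000011, payload 00011 (5 bits).
Byte 2: 0x94 = 10010100 (10xxxxxx ✓), payload 010100.
Concatenate: 00011010100 = 0xD4 (11 bits → U+00D4).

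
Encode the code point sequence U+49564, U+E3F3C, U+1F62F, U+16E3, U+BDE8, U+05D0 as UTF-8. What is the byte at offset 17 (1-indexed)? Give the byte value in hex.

1-indexed offset 17 is 0-indexed offset 16.
U+49564 → 4-byte form F1 89 95 A4 at offsets 0–3.
U+E3F3C → 4-byte form F3 A3 BC BC at offsets 4–7.
U+1F62F → 4-byte form F0 9F 98 AF at offsets 8–11.
U+16E3 → 3-byte form E1 9B A3 at offsets 12–14.
U+BDE8 → 3-byte form EB B7 A8 at offsets 15–17.
Offset 16 falls in char 5's range; it's byte 2 of EB B7 A8 = 0xB7.

0xB7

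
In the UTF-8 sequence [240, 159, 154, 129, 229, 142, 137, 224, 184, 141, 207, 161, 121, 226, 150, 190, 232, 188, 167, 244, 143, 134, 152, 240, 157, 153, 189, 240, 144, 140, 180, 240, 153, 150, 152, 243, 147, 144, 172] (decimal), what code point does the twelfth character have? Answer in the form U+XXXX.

Offset 0: leading byte 0xF0 = 11110000 → 4-byte char #1 = F0 9F 9A 81.
Offset 4: leading byte 0xE5 = 11100101 → 3-byte char #2 = E5 8E 89.
Offset 7: leading byte 0xE0 = 11100000 → 3-byte char #3 = E0 B8 8D.
Offset 10: leading byte 0xCF = 11001111 → 2-byte char #4 = CF A1.
Offset 12: leading byte 0x79 = 01111001 → 1-byte char #5 = 79.
Offset 13: leading byte 0xE2 = 11100010 → 3-byte char #6 = E2 96 BE.
Offset 16: leading byte 0xE8 = 11101000 → 3-byte char #7 = E8 BC A7.
Offset 19: leading byte 0xF4 = 11110100 → 4-byte char #8 = F4 8F 86 98.
Offset 23: leading byte 0xF0 = 11110000 → 4-byte char #9 = F0 9D 99 BD.
Offset 27: leading byte 0xF0 = 11110000 → 4-byte char #10 = F0 90 8C B4.
Offset 31: leading byte 0xF0 = 11110000 → 4-byte char #11 = F0 99 96 98.
Offset 35: leading byte 0xF3 = 11110011 → 4-byte char #12 = F3 93 90 AC.
Leading byte 0xF3 = 11110011 matches 11110xxx → 4-byte sequence.
Byte 1: 0xF3 = 11110011, payload 011 (3 bits).
Byte 2: 0x93 = 10010011 (10xxxxxx ✓), payload 010011.
Byte 3: 0x90 = 10010000 (10xxxxxx ✓), payload 010000.
Byte 4: 0xAC = 10101100 (10xxxxxx ✓), payload 101100.
Concatenate: 011010011010000101100 = 0xD342C (21 bits → U+D342C).

U+D342C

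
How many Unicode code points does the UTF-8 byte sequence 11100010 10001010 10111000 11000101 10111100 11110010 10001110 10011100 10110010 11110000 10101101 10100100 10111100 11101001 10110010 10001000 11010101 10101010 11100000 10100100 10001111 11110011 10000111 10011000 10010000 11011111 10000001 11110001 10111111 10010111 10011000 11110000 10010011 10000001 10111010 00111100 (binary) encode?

12

Byte at offset 0: 0xE2 = 11100010 → 3-byte char (#1). Advance 3.
Byte at offset 3: 0xC5 = 11000101 → 2-byte char (#2). Advance 2.
Byte at offset 5: 0xF2 = 11110010 → 4-byte char (#3). Advance 4.
Byte at offset 9: 0xF0 = 11110000 → 4-byte char (#4). Advance 4.
Byte at offset 13: 0xE9 = 11101001 → 3-byte char (#5). Advance 3.
Byte at offset 16: 0xD5 = 11010101 → 2-byte char (#6). Advance 2.
Byte at offset 18: 0xE0 = 11100000 → 3-byte char (#7). Advance 3.
Byte at offset 21: 0xF3 = 11110011 → 4-byte char (#8). Advance 4.
Byte at offset 25: 0xDF = 11011111 → 2-byte char (#9). Advance 2.
Byte at offset 27: 0xF1 = 11110001 → 4-byte char (#10). Advance 4.
Byte at offset 31: 0xF0 = 11110000 → 4-byte char (#11). Advance 4.
Byte at offset 35: 0x3C = 00111100 → 1-byte char (#12). Advance 1.
Reached end at offset 36 after 12 code points.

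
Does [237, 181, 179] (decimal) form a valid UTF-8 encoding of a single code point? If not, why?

invalid (encodes a surrogate (U+D800–U+DFFF))

Structurally a 3-byte sequence; payload = 0xDD73.
But 0xDD73 is in U+D800–U+DFFF, the surrogate range. Surrogates are not Unicode scalar values and are forbidden in UTF-8.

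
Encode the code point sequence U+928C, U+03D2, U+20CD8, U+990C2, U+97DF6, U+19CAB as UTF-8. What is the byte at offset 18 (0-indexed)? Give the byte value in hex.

U+928C → 3-byte form E9 8A 8C at offsets 0–2.
U+03D2 → 2-byte form CF 92 at offsets 3–4.
U+20CD8 → 4-byte form F0 A0 B3 98 at offsets 5–8.
U+990C2 → 4-byte form F2 99 83 82 at offsets 9–12.
U+97DF6 → 4-byte form F2 97 B7 B6 at offsets 13–16.
U+19CAB → 4-byte form F0 99 B2 AB at offsets 17–20.
Offset 18 falls in char 6's range; it's byte 2 of F0 99 B2 AB = 0x99.

0x99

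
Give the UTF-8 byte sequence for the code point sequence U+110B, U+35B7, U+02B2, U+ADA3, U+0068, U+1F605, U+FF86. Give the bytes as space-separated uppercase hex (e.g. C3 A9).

E1 84 8B E3 96 B7 CA B2 EA B6 A3 68 F0 9F 98 85 EF BE 86

U+110B: 3-byte form → E1 84 8B.
U+35B7: 3-byte form → E3 96 B7.
U+02B2: 2-byte form → CA B2.
U+ADA3: 3-byte form → EA B6 A3.
U+0068: 1-byte form → 68.
U+1F605: 4-byte form → F0 9F 98 85.
U+FF86: 3-byte form → EF BE 86.
Concatenated (19 bytes): E1 84 8B E3 96 B7 CA B2 EA B6 A3 68 F0 9F 98 85 EF BE 86.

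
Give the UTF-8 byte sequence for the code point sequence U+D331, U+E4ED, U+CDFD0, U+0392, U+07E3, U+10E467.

U+D331: 3-byte form → ED 8C B1.
U+E4ED: 3-byte form → EE 93 AD.
U+CDFD0: 4-byte form → F3 8D BF 90.
U+0392: 2-byte form → CE 92.
U+07E3: 2-byte form → DF A3.
U+10E467: 4-byte form → F4 8E 91 A7.
Concatenated (18 bytes): ED 8C B1 EE 93 AD F3 8D BF 90 CE 92 DF A3 F4 8E 91 A7.

ED 8C B1 EE 93 AD F3 8D BF 90 CE 92 DF A3 F4 8E 91 A7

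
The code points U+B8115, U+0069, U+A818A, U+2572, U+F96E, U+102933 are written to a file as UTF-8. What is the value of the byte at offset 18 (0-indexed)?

U+B8115 → 4-byte form F2 B8 84 95 at offsets 0–3.
U+0069 → 1-byte form 69 at offsets 4–4.
U+A818A → 4-byte form F2 A8 86 8A at offsets 5–8.
U+2572 → 3-byte form E2 95 B2 at offsets 9–11.
U+F96E → 3-byte form EF A5 AE at offsets 12–14.
U+102933 → 4-byte form F4 82 A4 B3 at offsets 15–18.
Offset 18 falls in char 6's range; it's byte 4 of F4 82 A4 B3 = 0xB3.

0xB3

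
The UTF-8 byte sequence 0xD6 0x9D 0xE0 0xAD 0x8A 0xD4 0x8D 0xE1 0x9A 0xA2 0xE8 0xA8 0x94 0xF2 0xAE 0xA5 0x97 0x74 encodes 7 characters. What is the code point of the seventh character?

Offset 0: leading byte 0xD6 = 11010110 → 2-byte char #1 = D6 9D.
Offset 2: leading byte 0xE0 = 11100000 → 3-byte char #2 = E0 AD 8A.
Offset 5: leading byte 0xD4 = 11010100 → 2-byte char #3 = D4 8D.
Offset 7: leading byte 0xE1 = 11100001 → 3-byte char #4 = E1 9A A2.
Offset 10: leading byte 0xE8 = 11101000 → 3-byte char #5 = E8 A8 94.
Offset 13: leading byte 0xF2 = 11110010 → 4-byte char #6 = F2 AE A5 97.
Offset 17: leading byte 0x74 = 01110100 → 1-byte char #7 = 74.
Leading byte 0x74 = 01110100 matches 0xxxxxxx → 1-byte sequence.
Byte 1: 0x74 = 01110100, payload 1110100 (7 bits).
Concatenate: 1110100 = 0x74 (7 bits → U+0074).

U+0074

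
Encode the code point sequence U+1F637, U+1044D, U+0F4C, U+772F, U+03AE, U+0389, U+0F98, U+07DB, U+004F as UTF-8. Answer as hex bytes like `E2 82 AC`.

U+1F637: 4-byte form → F0 9F 98 B7.
U+1044D: 4-byte form → F0 90 91 8D.
U+0F4C: 3-byte form → E0 BD 8C.
U+772F: 3-byte form → E7 9C AF.
U+03AE: 2-byte form → CE AE.
U+0389: 2-byte form → CE 89.
U+0F98: 3-byte form → E0 BE 98.
U+07DB: 2-byte form → DF 9B.
U+004F: 1-byte form → 4F.
Concatenated (24 bytes): F0 9F 98 B7 F0 90 91 8D E0 BD 8C E7 9C AF CE AE CE 89 E0 BE 98 DF 9B 4F.

F0 9F 98 B7 F0 90 91 8D E0 BD 8C E7 9C AF CE AE CE 89 E0 BE 98 DF 9B 4F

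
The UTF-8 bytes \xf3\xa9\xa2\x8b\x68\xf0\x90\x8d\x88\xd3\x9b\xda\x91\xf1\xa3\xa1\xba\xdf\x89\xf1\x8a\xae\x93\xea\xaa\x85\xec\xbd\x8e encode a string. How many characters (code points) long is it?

Byte at offset 0: 0xF3 = 11110011 → 4-byte char (#1). Advance 4.
Byte at offset 4: 0x68 = 01101000 → 1-byte char (#2). Advance 1.
Byte at offset 5: 0xF0 = 11110000 → 4-byte char (#3). Advance 4.
Byte at offset 9: 0xD3 = 11010011 → 2-byte char (#4). Advance 2.
Byte at offset 11: 0xDA = 11011010 → 2-byte char (#5). Advance 2.
Byte at offset 13: 0xF1 = 11110001 → 4-byte char (#6). Advance 4.
Byte at offset 17: 0xDF = 11011111 → 2-byte char (#7). Advance 2.
Byte at offset 19: 0xF1 = 11110001 → 4-byte char (#8). Advance 4.
Byte at offset 23: 0xEA = 11101010 → 3-byte char (#9). Advance 3.
Byte at offset 26: 0xEC = 11101100 → 3-byte char (#10). Advance 3.
Reached end at offset 29 after 10 code points.

10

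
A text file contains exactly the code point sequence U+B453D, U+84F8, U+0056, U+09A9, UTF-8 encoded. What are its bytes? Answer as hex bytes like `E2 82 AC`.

U+B453D: 4-byte form → F2 B4 94 BD.
U+84F8: 3-byte form → E8 93 B8.
U+0056: 1-byte form → 56.
U+09A9: 3-byte form → E0 A6 A9.
Concatenated (11 bytes): F2 B4 94 BD E8 93 B8 56 E0 A6 A9.

F2 B4 94 BD E8 93 B8 56 E0 A6 A9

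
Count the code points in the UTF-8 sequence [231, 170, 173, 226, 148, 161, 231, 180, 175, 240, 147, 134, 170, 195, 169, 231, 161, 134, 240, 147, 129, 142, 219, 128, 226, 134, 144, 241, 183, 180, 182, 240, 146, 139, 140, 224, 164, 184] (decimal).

Byte at offset 0: 0xE7 = 11100111 → 3-byte char (#1). Advance 3.
Byte at offset 3: 0xE2 = 11100010 → 3-byte char (#2). Advance 3.
Byte at offset 6: 0xE7 = 11100111 → 3-byte char (#3). Advance 3.
Byte at offset 9: 0xF0 = 11110000 → 4-byte char (#4). Advance 4.
Byte at offset 13: 0xC3 = 11000011 → 2-byte char (#5). Advance 2.
Byte at offset 15: 0xE7 = 11100111 → 3-byte char (#6). Advance 3.
Byte at offset 18: 0xF0 = 11110000 → 4-byte char (#7). Advance 4.
Byte at offset 22: 0xDB = 11011011 → 2-byte char (#8). Advance 2.
Byte at offset 24: 0xE2 = 11100010 → 3-byte char (#9). Advance 3.
Byte at offset 27: 0xF1 = 11110001 → 4-byte char (#10). Advance 4.
Byte at offset 31: 0xF0 = 11110000 → 4-byte char (#11). Advance 4.
Byte at offset 35: 0xE0 = 11100000 → 3-byte char (#12). Advance 3.
Reached end at offset 38 after 12 code points.

12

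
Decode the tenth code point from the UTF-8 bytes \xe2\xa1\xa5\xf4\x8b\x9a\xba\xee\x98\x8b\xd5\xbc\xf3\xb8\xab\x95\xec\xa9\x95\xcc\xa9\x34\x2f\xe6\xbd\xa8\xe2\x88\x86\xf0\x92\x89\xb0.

U+6F68

Offset 0: leading byte 0xE2 = 11100010 → 3-byte char #1 = E2 A1 A5.
Offset 3: leading byte 0xF4 = 11110100 → 4-byte char #2 = F4 8B 9A BA.
Offset 7: leading byte 0xEE = 11101110 → 3-byte char #3 = EE 98 8B.
Offset 10: leading byte 0xD5 = 11010101 → 2-byte char #4 = D5 BC.
Offset 12: leading byte 0xF3 = 11110011 → 4-byte char #5 = F3 B8 AB 95.
Offset 16: leading byte 0xEC = 11101100 → 3-byte char #6 = EC A9 95.
Offset 19: leading byte 0xCC = 11001100 → 2-byte char #7 = CC A9.
Offset 21: leading byte 0x34 = 00110100 → 1-byte char #8 = 34.
Offset 22: leading byte 0x2F = 00101111 → 1-byte char #9 = 2F.
Offset 23: leading byte 0xE6 = 11100110 → 3-byte char #10 = E6 BD A8.
Leading byte 0xE6 = 11100110 matches 1110xxxx → 3-byte sequence.
Byte 1: 0xE6 = 11100110, payload 0110 (4 bits).
Byte 2: 0xBD = 10111101 (10xxxxxx ✓), payload 111101.
Byte 3: 0xA8 = 10101000 (10xxxxxx ✓), payload 101000.
Concatenate: 0110111101101000 = 0x6F68 (16 bits → U+6F68).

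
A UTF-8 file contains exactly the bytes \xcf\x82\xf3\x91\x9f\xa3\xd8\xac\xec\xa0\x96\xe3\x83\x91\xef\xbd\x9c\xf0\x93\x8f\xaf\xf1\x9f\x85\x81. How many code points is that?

Byte at offset 0: 0xCF = 11001111 → 2-byte char (#1). Advance 2.
Byte at offset 2: 0xF3 = 11110011 → 4-byte char (#2). Advance 4.
Byte at offset 6: 0xD8 = 11011000 → 2-byte char (#3). Advance 2.
Byte at offset 8: 0xEC = 11101100 → 3-byte char (#4). Advance 3.
Byte at offset 11: 0xE3 = 11100011 → 3-byte char (#5). Advance 3.
Byte at offset 14: 0xEF = 11101111 → 3-byte char (#6). Advance 3.
Byte at offset 17: 0xF0 = 11110000 → 4-byte char (#7). Advance 4.
Byte at offset 21: 0xF1 = 11110001 → 4-byte char (#8). Advance 4.
Reached end at offset 25 after 8 code points.

8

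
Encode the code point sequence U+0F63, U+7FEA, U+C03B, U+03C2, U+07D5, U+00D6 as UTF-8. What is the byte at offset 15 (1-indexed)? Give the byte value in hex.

0x96

1-indexed offset 15 is 0-indexed offset 14.
U+0F63 → 3-byte form E0 BD A3 at offsets 0–2.
U+7FEA → 3-byte form E7 BF AA at offsets 3–5.
U+C03B → 3-byte form EC 80 BB at offsets 6–8.
U+03C2 → 2-byte form CF 82 at offsets 9–10.
U+07D5 → 2-byte form DF 95 at offsets 11–12.
U+00D6 → 2-byte form C3 96 at offsets 13–14.
Offset 14 falls in char 6's range; it's byte 2 of C3 96 = 0x96.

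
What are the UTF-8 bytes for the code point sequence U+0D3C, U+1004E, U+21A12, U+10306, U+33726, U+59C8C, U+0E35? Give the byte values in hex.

U+0D3C: 3-byte form → E0 B4 BC.
U+1004E: 4-byte form → F0 90 81 8E.
U+21A12: 4-byte form → F0 A1 A8 92.
U+10306: 4-byte form → F0 90 8C 86.
U+33726: 4-byte form → F0 B3 9C A6.
U+59C8C: 4-byte form → F1 99 B2 8C.
U+0E35: 3-byte form → E0 B8 B5.
Concatenated (26 bytes): E0 B4 BC F0 90 81 8E F0 A1 A8 92 F0 90 8C 86 F0 B3 9C A6 F1 99 B2 8C E0 B8 B5.

E0 B4 BC F0 90 81 8E F0 A1 A8 92 F0 90 8C 86 F0 B3 9C A6 F1 99 B2 8C E0 B8 B5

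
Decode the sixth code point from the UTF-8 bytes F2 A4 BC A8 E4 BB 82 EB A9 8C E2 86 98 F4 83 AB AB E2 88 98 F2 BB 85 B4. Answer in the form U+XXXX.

U+2218

Offset 0: leading byte 0xF2 = 11110010 → 4-byte char #1 = F2 A4 BC A8.
Offset 4: leading byte 0xE4 = 11100100 → 3-byte char #2 = E4 BB 82.
Offset 7: leading byte 0xEB = 11101011 → 3-byte char #3 = EB A9 8C.
Offset 10: leading byte 0xE2 = 11100010 → 3-byte char #4 = E2 86 98.
Offset 13: leading byte 0xF4 = 11110100 → 4-byte char #5 = F4 83 AB AB.
Offset 17: leading byte 0xE2 = 11100010 → 3-byte char #6 = E2 88 98.
Leading byte 0xE2 = 11100010 matches 1110xxxx → 3-byte sequence.
Byte 1: 0xE2 = 11100010, payload 0010 (4 bits).
Byte 2: 0x88 = 10001000 (10xxxxxx ✓), payload 001000.
Byte 3: 0x98 = 10011000 (10xxxxxx ✓), payload 011000.
Concatenate: 0010001000011000 = 0x2218 (16 bits → U+2218).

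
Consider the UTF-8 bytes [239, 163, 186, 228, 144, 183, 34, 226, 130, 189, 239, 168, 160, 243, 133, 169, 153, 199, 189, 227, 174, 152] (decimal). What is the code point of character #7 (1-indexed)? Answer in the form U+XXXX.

U+01FD

Offset 0: leading byte 0xEF = 11101111 → 3-byte char #1 = EF A3 BA.
Offset 3: leading byte 0xE4 = 11100100 → 3-byte char #2 = E4 90 B7.
Offset 6: leading byte 0x22 = 00100010 → 1-byte char #3 = 22.
Offset 7: leading byte 0xE2 = 11100010 → 3-byte char #4 = E2 82 BD.
Offset 10: leading byte 0xEF = 11101111 → 3-byte char #5 = EF A8 A0.
Offset 13: leading byte 0xF3 = 11110011 → 4-byte char #6 = F3 85 A9 99.
Offset 17: leading byte 0xC7 = 11000111 → 2-byte char #7 = C7 BD.
Leading byte 0xC7 = 11000111 matches 110xxxxx → 2-byte sequence.
Byte 1: 0xC7 = 11000111, payload 00111 (5 bits).
Byte 2: 0xBD = 10111101 (10xxxxxx ✓), payload 111101.
Concatenate: 00111111101 = 0x1FD (11 bits → U+01FD).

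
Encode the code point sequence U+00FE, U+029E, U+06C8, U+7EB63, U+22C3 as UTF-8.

U+00FE: 2-byte form → C3 BE.
U+029E: 2-byte form → CA 9E.
U+06C8: 2-byte form → DB 88.
U+7EB63: 4-byte form → F1 BE AD A3.
U+22C3: 3-byte form → E2 8B 83.
Concatenated (13 bytes): C3 BE CA 9E DB 88 F1 BE AD A3 E2 8B 83.

C3 BE CA 9E DB 88 F1 BE AD A3 E2 8B 83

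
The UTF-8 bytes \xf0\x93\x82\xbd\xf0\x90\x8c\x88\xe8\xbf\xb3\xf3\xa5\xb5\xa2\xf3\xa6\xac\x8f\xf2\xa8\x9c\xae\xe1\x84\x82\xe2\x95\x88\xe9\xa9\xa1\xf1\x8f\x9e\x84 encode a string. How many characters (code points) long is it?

Byte at offset 0: 0xF0 = 11110000 → 4-byte char (#1). Advance 4.
Byte at offset 4: 0xF0 = 11110000 → 4-byte char (#2). Advance 4.
Byte at offset 8: 0xE8 = 11101000 → 3-byte char (#3). Advance 3.
Byte at offset 11: 0xF3 = 11110011 → 4-byte char (#4). Advance 4.
Byte at offset 15: 0xF3 = 11110011 → 4-byte char (#5). Advance 4.
Byte at offset 19: 0xF2 = 11110010 → 4-byte char (#6). Advance 4.
Byte at offset 23: 0xE1 = 11100001 → 3-byte char (#7). Advance 3.
Byte at offset 26: 0xE2 = 11100010 → 3-byte char (#8). Advance 3.
Byte at offset 29: 0xE9 = 11101001 → 3-byte char (#9). Advance 3.
Byte at offset 32: 0xF1 = 11110001 → 4-byte char (#10). Advance 4.
Reached end at offset 36 after 10 code points.

10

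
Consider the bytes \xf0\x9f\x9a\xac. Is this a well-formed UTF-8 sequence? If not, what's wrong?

Leading byte 0xF0 = 11110000 → 4-byte form.
Continuation bytes 0x9F=10011111, 0x9A=10011010, 0xAC=10101100 all match 10xxxxxx.
Decoded value 0x1F6AC is ≥ 0x10000 (shortest form) and not a surrogate.

valid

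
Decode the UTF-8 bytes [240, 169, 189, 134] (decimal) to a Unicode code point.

Leading byte 0xF0 = 11110000 matches 11110xxx → 4-byte sequence.
Byte 1: 0xF0 = 11110000, payload 000 (3 bits).
Byte 2: 0xA9 = 10101001 (10xxxxxx ✓), payload 101001.
Byte 3: 0xBD = 10111101 (10xxxxxx ✓), payload 111101.
Byte 4: 0x86 = 10000110 (10xxxxxx ✓), payload 000110.
Concatenate: 000101001111101000110 = 0x29F46 (21 bits → U+29F46).

U+29F46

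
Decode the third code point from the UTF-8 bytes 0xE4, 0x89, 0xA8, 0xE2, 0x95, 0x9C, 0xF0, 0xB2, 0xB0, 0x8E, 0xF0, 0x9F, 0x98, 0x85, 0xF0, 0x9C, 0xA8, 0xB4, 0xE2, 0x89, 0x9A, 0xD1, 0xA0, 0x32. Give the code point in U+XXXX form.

Offset 0: leading byte 0xE4 = 11100100 → 3-byte char #1 = E4 89 A8.
Offset 3: leading byte 0xE2 = 11100010 → 3-byte char #2 = E2 95 9C.
Offset 6: leading byte 0xF0 = 11110000 → 4-byte char #3 = F0 B2 B0 8E.
Leading byte 0xF0 = 11110000 matches 11110xxx → 4-byte sequence.
Byte 1: 0xF0 = 11110000, payload 000 (3 bits).
Byte 2: 0xB2 = 10110010 (10xxxxxx ✓), payload 110010.
Byte 3: 0xB0 = 10110000 (10xxxxxx ✓), payload 110000.
Byte 4: 0x8E = 10001110 (10xxxxxx ✓), payload 001110.
Concatenate: 000110010110000001110 = 0x32C0E (21 bits → U+32C0E).

U+32C0E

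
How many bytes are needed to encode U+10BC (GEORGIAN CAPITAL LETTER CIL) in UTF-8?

3

U+10BC = 0x10BC. UTF-8 uses 1 byte below 0x80, 2 below 0x800, 3 below 0x10000, 4 up to 0x10FFFF. 0x10BC is in U+0800–U+FFFF → 3 bytes.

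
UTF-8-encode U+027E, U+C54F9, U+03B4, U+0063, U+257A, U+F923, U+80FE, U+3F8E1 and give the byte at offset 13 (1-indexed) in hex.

1-indexed offset 13 is 0-indexed offset 12.
U+027E → 2-byte form C9 BE at offsets 0–1.
U+C54F9 → 4-byte form F3 85 93 B9 at offsets 2–5.
U+03B4 → 2-byte form CE B4 at offsets 6–7.
U+0063 → 1-byte form 63 at offsets 8–8.
U+257A → 3-byte form E2 95 BA at offsets 9–11.
U+F923 → 3-byte form EF A4 A3 at offsets 12–14.
Offset 12 falls in char 6's range; it's byte 1 of EF A4 A3 = 0xEF.

0xEF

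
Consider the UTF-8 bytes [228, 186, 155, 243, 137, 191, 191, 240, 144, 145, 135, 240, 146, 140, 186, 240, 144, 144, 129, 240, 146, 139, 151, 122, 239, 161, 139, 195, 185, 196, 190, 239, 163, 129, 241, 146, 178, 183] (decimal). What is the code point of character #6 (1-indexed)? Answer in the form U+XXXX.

U+122D7

Offset 0: leading byte 0xE4 = 11100100 → 3-byte char #1 = E4 BA 9B.
Offset 3: leading byte 0xF3 = 11110011 → 4-byte char #2 = F3 89 BF BF.
Offset 7: leading byte 0xF0 = 11110000 → 4-byte char #3 = F0 90 91 87.
Offset 11: leading byte 0xF0 = 11110000 → 4-byte char #4 = F0 92 8C BA.
Offset 15: leading byte 0xF0 = 11110000 → 4-byte char #5 = F0 90 90 81.
Offset 19: leading byte 0xF0 = 11110000 → 4-byte char #6 = F0 92 8B 97.
Leading byte 0xF0 = 11110000 matches 11110xxx → 4-byte sequence.
Byte 1: 0xF0 = 11110000, payload 000 (3 bits).
Byte 2: 0x92 = 10010010 (10xxxxxx ✓), payload 010010.
Byte 3: 0x8B = 10001011 (10xxxxxx ✓), payload 001011.
Byte 4: 0x97 = 10010111 (10xxxxxx ✓), payload 010111.
Concatenate: 000010010001011010111 = 0x122D7 (21 bits → U+122D7).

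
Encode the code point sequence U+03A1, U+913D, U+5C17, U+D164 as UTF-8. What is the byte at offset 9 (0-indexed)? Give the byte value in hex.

U+03A1 → 2-byte form CE A1 at offsets 0–1.
U+913D → 3-byte form E9 84 BD at offsets 2–4.
U+5C17 → 3-byte form E5 B0 97 at offsets 5–7.
U+D164 → 3-byte form ED 85 A4 at offsets 8–10.
Offset 9 falls in char 4's range; it's byte 2 of ED 85 A4 = 0x85.

0x85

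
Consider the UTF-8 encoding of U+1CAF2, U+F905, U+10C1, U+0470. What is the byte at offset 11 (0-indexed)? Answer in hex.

U+1CAF2 → 4-byte form F0 9C AB B2 at offsets 0–3.
U+F905 → 3-byte form EF A4 85 at offsets 4–6.
U+10C1 → 3-byte form E1 83 81 at offsets 7–9.
U+0470 → 2-byte form D1 B0 at offsets 10–11.
Offset 11 falls in char 4's range; it's byte 2 of D1 B0 = 0xB0.

0xB0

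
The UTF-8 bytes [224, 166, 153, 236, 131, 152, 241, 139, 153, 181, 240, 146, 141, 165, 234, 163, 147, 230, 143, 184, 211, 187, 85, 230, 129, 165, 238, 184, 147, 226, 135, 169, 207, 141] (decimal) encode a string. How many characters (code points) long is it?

12

Byte at offset 0: 0xE0 = 11100000 → 3-byte char (#1). Advance 3.
Byte at offset 3: 0xEC = 11101100 → 3-byte char (#2). Advance 3.
Byte at offset 6: 0xF1 = 11110001 → 4-byte char (#3). Advance 4.
Byte at offset 10: 0xF0 = 11110000 → 4-byte char (#4). Advance 4.
Byte at offset 14: 0xEA = 11101010 → 3-byte char (#5). Advance 3.
Byte at offset 17: 0xE6 = 11100110 → 3-byte char (#6). Advance 3.
Byte at offset 20: 0xD3 = 11010011 → 2-byte char (#7). Advance 2.
Byte at offset 22: 0x55 = 01010101 → 1-byte char (#8). Advance 1.
Byte at offset 23: 0xE6 = 11100110 → 3-byte char (#9). Advance 3.
Byte at offset 26: 0xEE = 11101110 → 3-byte char (#10). Advance 3.
Byte at offset 29: 0xE2 = 11100010 → 3-byte char (#11). Advance 3.
Byte at offset 32: 0xCF = 11001111 → 2-byte char (#12). Advance 2.
Reached end at offset 34 after 12 code points.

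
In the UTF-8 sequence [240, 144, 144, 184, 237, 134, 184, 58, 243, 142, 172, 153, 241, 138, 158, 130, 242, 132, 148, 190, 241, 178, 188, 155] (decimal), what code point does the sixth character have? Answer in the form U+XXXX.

U+8453E

Offset 0: leading byte 0xF0 = 11110000 → 4-byte char #1 = F0 90 90 B8.
Offset 4: leading byte 0xED = 11101101 → 3-byte char #2 = ED 86 B8.
Offset 7: leading byte 0x3A = 00111010 → 1-byte char #3 = 3A.
Offset 8: leading byte 0xF3 = 11110011 → 4-byte char #4 = F3 8E AC 99.
Offset 12: leading byte 0xF1 = 11110001 → 4-byte char #5 = F1 8A 9E 82.
Offset 16: leading byte 0xF2 = 11110010 → 4-byte char #6 = F2 84 94 BE.
Leading byte 0xF2 = 11110010 matches 11110xxx → 4-byte sequence.
Byte 1: 0xF2 = 11110010, payload 010 (3 bits).
Byte 2: 0x84 = 10000100 (10xxxxxx ✓), payload 000100.
Byte 3: 0x94 = 10010100 (10xxxxxx ✓), payload 010100.
Byte 4: 0xBE = 10111110 (10xxxxxx ✓), payload 111110.
Concatenate: 010000100010100111110 = 0x8453E (21 bits → U+8453E).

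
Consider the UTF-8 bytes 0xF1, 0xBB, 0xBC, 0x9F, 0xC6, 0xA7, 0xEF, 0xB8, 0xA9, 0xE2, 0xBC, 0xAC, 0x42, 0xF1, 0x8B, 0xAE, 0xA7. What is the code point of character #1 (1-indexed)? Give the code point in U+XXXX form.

U+7BF1F

Offset 0: leading byte 0xF1 = 11110001 → 4-byte char #1 = F1 BB BC 9F.
Leading byte 0xF1 = 11110001 matches 11110xxx → 4-byte sequence.
Byte 1: 0xF1 = 11110001, payload 001 (3 bits).
Byte 2: 0xBB = 10111011 (10xxxxxx ✓), payload 111011.
Byte 3: 0xBC = 10111100 (10xxxxxx ✓), payload 111100.
Byte 4: 0x9F = 10011111 (10xxxxxx ✓), payload 011111.
Concatenate: 001111011111100011111 = 0x7BF1F (21 bits → U+7BF1F).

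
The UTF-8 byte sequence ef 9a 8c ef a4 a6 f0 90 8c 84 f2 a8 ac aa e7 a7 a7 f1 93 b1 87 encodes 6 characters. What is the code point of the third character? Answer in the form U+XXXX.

Offset 0: leading byte 0xEF = 11101111 → 3-byte char #1 = EF 9A 8C.
Offset 3: leading byte 0xEF = 11101111 → 3-byte char #2 = EF A4 A6.
Offset 6: leading byte 0xF0 = 11110000 → 4-byte char #3 = F0 90 8C 84.
Leading byte 0xF0 = 11110000 matches 11110xxx → 4-byte sequence.
Byte 1: 0xF0 = 11110000, payload 000 (3 bits).
Byte 2: 0x90 = 10010000 (10xxxxxx ✓), payload 010000.
Byte 3: 0x8C = 10001100 (10xxxxxx ✓), payload 001100.
Byte 4: 0x84 = 10000100 (10xxxxxx ✓), payload 000100.
Concatenate: 000010000001100000100 = 0x10304 (21 bits → U+10304).

U+10304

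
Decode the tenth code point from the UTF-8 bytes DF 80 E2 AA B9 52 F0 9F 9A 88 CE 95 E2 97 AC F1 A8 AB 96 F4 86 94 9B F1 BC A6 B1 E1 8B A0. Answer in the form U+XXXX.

U+12E0

Offset 0: leading byte 0xDF = 11011111 → 2-byte char #1 = DF 80.
Offset 2: leading byte 0xE2 = 11100010 → 3-byte char #2 = E2 AA B9.
Offset 5: leading byte 0x52 = 01010010 → 1-byte char #3 = 52.
Offset 6: leading byte 0xF0 = 11110000 → 4-byte char #4 = F0 9F 9A 88.
Offset 10: leading byte 0xCE = 11001110 → 2-byte char #5 = CE 95.
Offset 12: leading byte 0xE2 = 11100010 → 3-byte char #6 = E2 97 AC.
Offset 15: leading byte 0xF1 = 11110001 → 4-byte char #7 = F1 A8 AB 96.
Offset 19: leading byte 0xF4 = 11110100 → 4-byte char #8 = F4 86 94 9B.
Offset 23: leading byte 0xF1 = 11110001 → 4-byte char #9 = F1 BC A6 B1.
Offset 27: leading byte 0xE1 = 11100001 → 3-byte char #10 = E1 8B A0.
Leading byte 0xE1 = 11100001 matches 1110xxxx → 3-byte sequence.
Byte 1: 0xE1 = 11100001, payload 0001 (4 bits).
Byte 2: 0x8B = 10001011 (10xxxxxx ✓), payload 001011.
Byte 3: 0xA0 = 10100000 (10xxxxxx ✓), payload 100000.
Concatenate: 0001001011100000 = 0x12E0 (16 bits → U+12E0).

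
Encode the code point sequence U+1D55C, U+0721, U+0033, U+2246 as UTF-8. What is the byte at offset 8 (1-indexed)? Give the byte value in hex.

1-indexed offset 8 is 0-indexed offset 7.
U+1D55C → 4-byte form F0 9D 95 9C at offsets 0–3.
U+0721 → 2-byte form DC A1 at offsets 4–5.
U+0033 → 1-byte form 33 at offsets 6–6.
U+2246 → 3-byte form E2 89 86 at offsets 7–9.
Offset 7 falls in char 4's range; it's byte 1 of E2 89 86 = 0xE2.

0xE2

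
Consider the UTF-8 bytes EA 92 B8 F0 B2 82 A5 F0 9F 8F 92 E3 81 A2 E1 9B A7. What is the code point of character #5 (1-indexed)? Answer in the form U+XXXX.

Offset 0: leading byte 0xEA = 11101010 → 3-byte char #1 = EA 92 B8.
Offset 3: leading byte 0xF0 = 11110000 → 4-byte char #2 = F0 B2 82 A5.
Offset 7: leading byte 0xF0 = 11110000 → 4-byte char #3 = F0 9F 8F 92.
Offset 11: leading byte 0xE3 = 11100011 → 3-byte char #4 = E3 81 A2.
Offset 14: leading byte 0xE1 = 11100001 → 3-byte char #5 = E1 9B A7.
Leading byte 0xE1 = 11100001 matches 1110xxxx → 3-byte sequence.
Byte 1: 0xE1 = 11100001, payload 0001 (4 bits).
Byte 2: 0x9B = 10011011 (10xxxxxx ✓), payload 011011.
Byte 3: 0xA7 = 10100111 (10xxxxxx ✓), payload 100111.
Concatenate: 0001011011100111 = 0x16E7 (16 bits → U+16E7).

U+16E7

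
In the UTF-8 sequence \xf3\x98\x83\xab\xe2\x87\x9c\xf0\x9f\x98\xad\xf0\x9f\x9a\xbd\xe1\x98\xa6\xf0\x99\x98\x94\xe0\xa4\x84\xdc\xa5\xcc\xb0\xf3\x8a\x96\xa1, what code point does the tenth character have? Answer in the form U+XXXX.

Offset 0: leading byte 0xF3 = 11110011 → 4-byte char #1 = F3 98 83 AB.
Offset 4: leading byte 0xE2 = 11100010 → 3-byte char #2 = E2 87 9C.
Offset 7: leading byte 0xF0 = 11110000 → 4-byte char #3 = F0 9F 98 AD.
Offset 11: leading byte 0xF0 = 11110000 → 4-byte char #4 = F0 9F 9A BD.
Offset 15: leading byte 0xE1 = 11100001 → 3-byte char #5 = E1 98 A6.
Offset 18: leading byte 0xF0 = 11110000 → 4-byte char #6 = F0 99 98 94.
Offset 22: leading byte 0xE0 = 11100000 → 3-byte char #7 = E0 A4 84.
Offset 25: leading byte 0xDC = 11011100 → 2-byte char #8 = DC A5.
Offset 27: leading byte 0xCC = 11001100 → 2-byte char #9 = CC B0.
Offset 29: leading byte 0xF3 = 11110011 → 4-byte char #10 = F3 8A 96 A1.
Leading byte 0xF3 = 11110011 matches 11110xxx → 4-byte sequence.
Byte 1: 0xF3 = 11110011, payload 011 (3 bits).
Byte 2: 0x8A = 10001010 (10xxxxxx ✓), payload 001010.
Byte 3: 0x96 = 10010110 (10xxxxxx ✓), payload 010110.
Byte 4: 0xA1 = 10100001 (10xxxxxx ✓), payload 100001.
Concatenate: 011001010010110100001 = 0xCA5A1 (21 bits → U+CA5A1).

U+CA5A1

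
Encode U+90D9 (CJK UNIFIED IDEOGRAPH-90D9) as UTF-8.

E9 83 99

U+90D9 = 0x90D9 = 37081 decimal. In range U+0800–U+FFFF → 3-byte form: 1110xxxx 10xxxxxx 10xxxxxx.
Binary (16 bits): 1001000011011001.
Split 4+6+6: 1001 | 000011 | 011001.
Byte 1: 11101001 = 0xE9.
Byte 2: 10000011 = 0x83.
Byte 3: 10011001 = 0x99.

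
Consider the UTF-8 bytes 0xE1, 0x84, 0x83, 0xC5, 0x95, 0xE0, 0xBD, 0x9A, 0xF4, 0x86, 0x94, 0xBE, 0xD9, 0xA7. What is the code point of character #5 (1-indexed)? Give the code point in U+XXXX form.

Offset 0: leading byte 0xE1 = 11100001 → 3-byte char #1 = E1 84 83.
Offset 3: leading byte 0xC5 = 11000101 → 2-byte char #2 = C5 95.
Offset 5: leading byte 0xE0 = 11100000 → 3-byte char #3 = E0 BD 9A.
Offset 8: leading byte 0xF4 = 11110100 → 4-byte char #4 = F4 86 94 BE.
Offset 12: leading byte 0xD9 = 11011001 → 2-byte char #5 = D9 A7.
Leading byte 0xD9 = 11011001 matches 110xxxxx → 2-byte sequence.
Byte 1: 0xD9 = 11011001, payload 11001 (5 bits).
Byte 2: 0xA7 = 10100111 (10xxxxxx ✓), payload 100111.
Concatenate: 11001100111 = 0x667 (11 bits → U+0667).

U+0667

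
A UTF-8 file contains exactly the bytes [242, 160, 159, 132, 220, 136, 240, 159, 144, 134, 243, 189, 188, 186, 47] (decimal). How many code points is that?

5

Byte at offset 0: 0xF2 = 11110010 → 4-byte char (#1). Advance 4.
Byte at offset 4: 0xDC = 11011100 → 2-byte char (#2). Advance 2.
Byte at offset 6: 0xF0 = 11110000 → 4-byte char (#3). Advance 4.
Byte at offset 10: 0xF3 = 11110011 → 4-byte char (#4). Advance 4.
Byte at offset 14: 0x2F = 00101111 → 1-byte char (#5). Advance 1.
Reached end at offset 15 after 5 code points.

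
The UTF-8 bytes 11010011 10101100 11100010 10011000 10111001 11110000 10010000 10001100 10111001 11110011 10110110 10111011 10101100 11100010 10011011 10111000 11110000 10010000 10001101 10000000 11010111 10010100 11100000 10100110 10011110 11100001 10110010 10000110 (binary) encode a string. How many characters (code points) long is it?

Byte at offset 0: 0xD3 = 11010011 → 2-byte char (#1). Advance 2.
Byte at offset 2: 0xE2 = 11100010 → 3-byte char (#2). Advance 3.
Byte at offset 5: 0xF0 = 11110000 → 4-byte char (#3). Advance 4.
Byte at offset 9: 0xF3 = 11110011 → 4-byte char (#4). Advance 4.
Byte at offset 13: 0xE2 = 11100010 → 3-byte char (#5). Advance 3.
Byte at offset 16: 0xF0 = 11110000 → 4-byte char (#6). Advance 4.
Byte at offset 20: 0xD7 = 11010111 → 2-byte char (#7). Advance 2.
Byte at offset 22: 0xE0 = 11100000 → 3-byte char (#8). Advance 3.
Byte at offset 25: 0xE1 = 11100001 → 3-byte char (#9). Advance 3.
Reached end at offset 28 after 9 code points.

9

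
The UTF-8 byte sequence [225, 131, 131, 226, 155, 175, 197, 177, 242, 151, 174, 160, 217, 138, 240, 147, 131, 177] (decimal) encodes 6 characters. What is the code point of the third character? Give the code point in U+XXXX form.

Offset 0: leading byte 0xE1 = 11100001 → 3-byte char #1 = E1 83 83.
Offset 3: leading byte 0xE2 = 11100010 → 3-byte char #2 = E2 9B AF.
Offset 6: leading byte 0xC5 = 11000101 → 2-byte char #3 = C5 B1.
Leading byte 0xC5 = 11000101 matches 110xxxxx → 2-byte sequence.
Byte 1: 0xC5 = 11000101, payload 00101 (5 bits).
Byte 2: 0xB1 = 10110001 (10xxxxxx ✓), payload 110001.
Concatenate: 00101110001 = 0x171 (11 bits → U+0171).

U+0171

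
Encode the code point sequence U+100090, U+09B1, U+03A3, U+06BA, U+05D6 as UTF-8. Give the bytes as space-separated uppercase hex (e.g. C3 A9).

F4 80 82 90 E0 A6 B1 CE A3 DA BA D7 96

U+100090: 4-byte form → F4 80 82 90.
U+09B1: 3-byte form → E0 A6 B1.
U+03A3: 2-byte form → CE A3.
U+06BA: 2-byte form → DA BA.
U+05D6: 2-byte form → D7 96.
Concatenated (13 bytes): F4 80 82 90 E0 A6 B1 CE A3 DA BA D7 96.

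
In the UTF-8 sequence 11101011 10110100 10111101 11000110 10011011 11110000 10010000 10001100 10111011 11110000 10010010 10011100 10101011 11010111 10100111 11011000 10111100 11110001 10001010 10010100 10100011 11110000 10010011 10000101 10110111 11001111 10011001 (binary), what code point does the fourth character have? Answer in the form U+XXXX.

Offset 0: leading byte 0xEB = 11101011 → 3-byte char #1 = EB B4 BD.
Offset 3: leading byte 0xC6 = 11000110 → 2-byte char #2 = C6 9B.
Offset 5: leading byte 0xF0 = 11110000 → 4-byte char #3 = F0 90 8C BB.
Offset 9: leading byte 0xF0 = 11110000 → 4-byte char #4 = F0 92 9C AB.
Leading byte 0xF0 = 11110000 matches 11110xxx → 4-byte sequence.
Byte 1: 0xF0 = 11110000, payload 000 (3 bits).
Byte 2: 0x92 = 10010010 (10xxxxxx ✓), payload 010010.
Byte 3: 0x9C = 10011100 (10xxxxxx ✓), payload 011100.
Byte 4: 0xAB = 10101011 (10xxxxxx ✓), payload 101011.
Concatenate: 000010010011100101011 = 0x1272B (21 bits → U+1272B).

U+1272B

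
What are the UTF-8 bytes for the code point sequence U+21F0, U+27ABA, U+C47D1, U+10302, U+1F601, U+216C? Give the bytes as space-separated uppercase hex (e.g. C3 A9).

U+21F0: 3-byte form → E2 87 B0.
U+27ABA: 4-byte form → F0 A7 AA BA.
U+C47D1: 4-byte form → F3 84 9F 91.
U+10302: 4-byte form → F0 90 8C 82.
U+1F601: 4-byte form → F0 9F 98 81.
U+216C: 3-byte form → E2 85 AC.
Concatenated (22 bytes): E2 87 B0 F0 A7 AA BA F3 84 9F 91 F0 90 8C 82 F0 9F 98 81 E2 85 AC.

E2 87 B0 F0 A7 AA BA F3 84 9F 91 F0 90 8C 82 F0 9F 98 81 E2 85 AC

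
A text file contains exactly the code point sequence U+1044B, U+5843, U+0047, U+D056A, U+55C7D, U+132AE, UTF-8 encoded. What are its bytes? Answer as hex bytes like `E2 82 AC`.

U+1044B: 4-byte form → F0 90 91 8B.
U+5843: 3-byte form → E5 A1 83.
U+0047: 1-byte form → 47.
U+D056A: 4-byte form → F3 90 95 AA.
U+55C7D: 4-byte form → F1 95 B1 BD.
U+132AE: 4-byte form → F0 93 8A AE.
Concatenated (20 bytes): F0 90 91 8B E5 A1 83 47 F3 90 95 AA F1 95 B1 BD F0 93 8A AE.

F0 90 91 8B E5 A1 83 47 F3 90 95 AA F1 95 B1 BD F0 93 8A AE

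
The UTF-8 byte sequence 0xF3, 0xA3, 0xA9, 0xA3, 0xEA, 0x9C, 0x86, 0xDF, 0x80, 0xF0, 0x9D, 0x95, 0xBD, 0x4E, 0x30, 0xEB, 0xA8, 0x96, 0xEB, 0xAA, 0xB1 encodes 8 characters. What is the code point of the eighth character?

Offset 0: leading byte 0xF3 = 11110011 → 4-byte char #1 = F3 A3 A9 A3.
Offset 4: leading byte 0xEA = 11101010 → 3-byte char #2 = EA 9C 86.
Offset 7: leading byte 0xDF = 11011111 → 2-byte char #3 = DF 80.
Offset 9: leading byte 0xF0 = 11110000 → 4-byte char #4 = F0 9D 95 BD.
Offset 13: leading byte 0x4E = 01001110 → 1-byte char #5 = 4E.
Offset 14: leading byte 0x30 = 00110000 → 1-byte char #6 = 30.
Offset 15: leading byte 0xEB = 11101011 → 3-byte char #7 = EB A8 96.
Offset 18: leading byte 0xEB = 11101011 → 3-byte char #8 = EB AA B1.
Leading byte 0xEB = 11101011 matches 1110xxxx → 3-byte sequence.
Byte 1: 0xEB = 11101011, payload 1011 (4 bits).
Byte 2: 0xAA = 10101010 (10xxxxxx ✓), payload 101010.
Byte 3: 0xB1 = 10110001 (10xxxxxx ✓), payload 110001.
Concatenate: 1011101010110001 = 0xBAB1 (16 bits → U+BAB1).

U+BAB1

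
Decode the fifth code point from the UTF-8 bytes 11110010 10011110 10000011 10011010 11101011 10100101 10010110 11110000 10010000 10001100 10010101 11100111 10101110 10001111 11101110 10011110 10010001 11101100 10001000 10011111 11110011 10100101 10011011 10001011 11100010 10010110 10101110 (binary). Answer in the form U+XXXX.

Offset 0: leading byte 0xF2 = 11110010 → 4-byte char #1 = F2 9E 83 9A.
Offset 4: leading byte 0xEB = 11101011 → 3-byte char #2 = EB A5 96.
Offset 7: leading byte 0xF0 = 11110000 → 4-byte char #3 = F0 90 8C 95.
Offset 11: leading byte 0xE7 = 11100111 → 3-byte char #4 = E7 AE 8F.
Offset 14: leading byte 0xEE = 11101110 → 3-byte char #5 = EE 9E 91.
Leading byte 0xEE = 11101110 matches 1110xxxx → 3-byte sequence.
Byte 1: 0xEE = 11101110, payload 1110 (4 bits).
Byte 2: 0x9E = 10011110 (10xxxxxx ✓), payload 011110.
Byte 3: 0x91 = 10010001 (10xxxxxx ✓), payload 010001.
Concatenate: 1110011110010001 = 0xE791 (16 bits → U+E791).

U+E791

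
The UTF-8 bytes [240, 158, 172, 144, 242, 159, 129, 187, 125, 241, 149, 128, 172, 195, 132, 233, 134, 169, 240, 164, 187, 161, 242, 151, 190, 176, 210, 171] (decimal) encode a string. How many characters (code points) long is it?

9

Byte at offset 0: 0xF0 = 11110000 → 4-byte char (#1). Advance 4.
Byte at offset 4: 0xF2 = 11110010 → 4-byte char (#2). Advance 4.
Byte at offset 8: 0x7D = 01111101 → 1-byte char (#3). Advance 1.
Byte at offset 9: 0xF1 = 11110001 → 4-byte char (#4). Advance 4.
Byte at offset 13: 0xC3 = 11000011 → 2-byte char (#5). Advance 2.
Byte at offset 15: 0xE9 = 11101001 → 3-byte char (#6). Advance 3.
Byte at offset 18: 0xF0 = 11110000 → 4-byte char (#7). Advance 4.
Byte at offset 22: 0xF2 = 11110010 → 4-byte char (#8). Advance 4.
Byte at offset 26: 0xD2 = 11010010 → 2-byte char (#9). Advance 2.
Reached end at offset 28 after 9 code points.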